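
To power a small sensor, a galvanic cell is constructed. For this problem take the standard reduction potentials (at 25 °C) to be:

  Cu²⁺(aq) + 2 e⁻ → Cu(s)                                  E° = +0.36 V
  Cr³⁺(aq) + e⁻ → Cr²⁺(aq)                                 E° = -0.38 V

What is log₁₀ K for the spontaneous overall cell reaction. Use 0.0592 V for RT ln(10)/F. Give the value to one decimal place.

Cathode: Cu²⁺/Cu; anode: Cr³⁺/Cr²⁺. E°cell = +0.74 V, n = 2.
log K = nE°cell / 0.0592 = (2)(+0.74) / 0.0592 = 25.0.

25.0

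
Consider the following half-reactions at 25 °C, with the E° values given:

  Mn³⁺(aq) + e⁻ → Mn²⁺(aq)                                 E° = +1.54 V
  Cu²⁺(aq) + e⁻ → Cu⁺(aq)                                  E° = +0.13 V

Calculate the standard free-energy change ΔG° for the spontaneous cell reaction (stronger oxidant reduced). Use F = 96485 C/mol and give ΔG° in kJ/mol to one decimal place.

Mn³⁺/Mn²⁺ (E° = +1.54 V) is the cathode; Cu²⁺/Cu⁺ (E° = +0.13 V) is the anode, so E°cell = +1.41 V.
Balancing electrons gives n = 1 (lcm of 1 and 1).
ΔG° = −nFE° = −(1)(96485)(+1.41) = -136,044 J = -136.0 kJ/mol.

-136.0 kJ/mol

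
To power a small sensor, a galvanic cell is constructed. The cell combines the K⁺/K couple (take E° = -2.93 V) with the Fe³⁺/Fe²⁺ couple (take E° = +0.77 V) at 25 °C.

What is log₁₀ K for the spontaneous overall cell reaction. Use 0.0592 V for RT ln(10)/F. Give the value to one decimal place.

62.5

Cathode: Fe³⁺/Fe²⁺; anode: K⁺/K. E°cell = +3.70 V, n = 1.
log K = nE°cell / 0.0592 = (1)(+3.70) / 0.0592 = 62.5.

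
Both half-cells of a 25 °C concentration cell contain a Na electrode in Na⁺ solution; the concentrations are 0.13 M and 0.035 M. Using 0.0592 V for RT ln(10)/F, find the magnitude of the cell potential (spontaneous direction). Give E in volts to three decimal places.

+0.034 V

For a concentration cell E°cell = 0. The 0.13 M side is the cathode (reduction is favoured where [Na⁺] is higher).
With n = 1, E = −(0.0592/1) log([Na⁺]ₐₙ/[Na⁺]꜀ₐₜ) = −(0.0592/1) log(0.035/0.13) = −(0.0592/1)(-0.570) = +0.034 V.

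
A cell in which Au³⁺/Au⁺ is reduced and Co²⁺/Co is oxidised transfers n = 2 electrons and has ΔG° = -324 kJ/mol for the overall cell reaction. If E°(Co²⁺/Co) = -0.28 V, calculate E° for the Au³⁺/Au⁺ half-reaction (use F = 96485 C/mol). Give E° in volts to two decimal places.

+1.40 V

E°cell = −ΔG°/(nF) = −(-324×10³)/((2)(96485)) = +1.679 V.
Since Au³⁺/Au⁺ is the cathode and Co²⁺/Co the anode, E°cell = E°(Au³⁺/Au⁺) − E°(Co²⁺/Co).
So E°(Au³⁺/Au⁺) = E°cell + E°(Co²⁺/Co) = +1.679 + (-0.28) = +1.40 V.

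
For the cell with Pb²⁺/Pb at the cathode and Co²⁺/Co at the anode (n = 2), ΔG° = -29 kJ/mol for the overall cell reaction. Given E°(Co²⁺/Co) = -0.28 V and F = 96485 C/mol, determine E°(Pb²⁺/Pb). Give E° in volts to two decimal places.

E°cell = −ΔG°/(nF) = −(-29×10³)/((2)(96485)) = +0.150 V.
Since Pb²⁺/Pb is the cathode and Co²⁺/Co the anode, E°cell = E°(Pb²⁺/Pb) − E°(Co²⁺/Co).
So E°(Pb²⁺/Pb) = E°cell + E°(Co²⁺/Co) = +0.150 + (-0.28) = -0.13 V.

-0.13 V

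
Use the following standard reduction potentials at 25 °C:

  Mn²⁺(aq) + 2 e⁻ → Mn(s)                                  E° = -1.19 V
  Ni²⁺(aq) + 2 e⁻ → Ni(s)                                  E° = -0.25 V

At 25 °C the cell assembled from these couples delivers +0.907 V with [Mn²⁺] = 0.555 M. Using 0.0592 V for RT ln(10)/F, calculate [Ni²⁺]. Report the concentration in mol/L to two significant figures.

0.043 M

Ni²⁺/Ni is the cathode, Mn²⁺/Mn the anode: E°cell = +0.94 V, n = 2.
Overall reaction: Ni²⁺(aq) + Mn(s) → Ni(s) + Mn²⁺(aq); Q = [Mn²⁺]^1/[Ni²⁺]^1.
From E = E° − (0.0592/n) log Q: log Q = (E° − E)·n/0.0592 = (+0.94 − (+0.907))·2/0.0592 = 1.1149.
So 1·log[Ni²⁺] = 1·log(0.555) − log Q = -0.2557 − (1.1149) = -1.3706; [Ni²⁺] = 10^(-1.3706) ≈ 0.043 M.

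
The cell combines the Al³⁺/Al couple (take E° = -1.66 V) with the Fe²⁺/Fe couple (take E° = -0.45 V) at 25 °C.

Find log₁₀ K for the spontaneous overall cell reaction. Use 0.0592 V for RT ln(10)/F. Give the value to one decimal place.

122.6

Cathode: Fe²⁺/Fe; anode: Al³⁺/Al. E°cell = +1.21 V, n = 6.
log K = nE°cell / 0.0592 = (6)(+1.21) / 0.0592 = 122.6.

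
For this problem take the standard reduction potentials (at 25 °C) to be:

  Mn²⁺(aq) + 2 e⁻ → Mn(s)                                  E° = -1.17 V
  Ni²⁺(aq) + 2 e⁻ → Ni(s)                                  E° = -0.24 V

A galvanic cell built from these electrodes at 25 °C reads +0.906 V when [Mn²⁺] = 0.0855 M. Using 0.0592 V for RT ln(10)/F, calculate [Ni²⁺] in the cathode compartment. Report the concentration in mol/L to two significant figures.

0.013 M

Ni²⁺/Ni is the cathode, Mn²⁺/Mn the anode: E°cell = +0.93 V, n = 2.
Overall reaction: Ni²⁺(aq) + Mn(s) → Ni(s) + Mn²⁺(aq); Q = [Mn²⁺]^1/[Ni²⁺]^1.
From E = E° − (0.0592/n) log Q: log Q = (E° − E)·n/0.0592 = (+0.93 − (+0.906))·2/0.0592 = 0.8108.
So 1·log[Ni²⁺] = 1·log(0.0855) − log Q = -1.0680 − (0.8108) = -1.8788; [Ni²⁺] = 10^(-1.8788) ≈ 0.013 M.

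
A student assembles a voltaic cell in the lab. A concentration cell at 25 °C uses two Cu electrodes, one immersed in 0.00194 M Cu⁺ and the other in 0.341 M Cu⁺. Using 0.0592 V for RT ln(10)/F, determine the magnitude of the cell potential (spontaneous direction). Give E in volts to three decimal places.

+0.133 V

For a concentration cell E°cell = 0. The 0.341 M side is the cathode (reduction is favoured where [Cu⁺] is higher).
With n = 1, E = −(0.0592/1) log([Cu⁺]ₐₙ/[Cu⁺]꜀ₐₜ) = −(0.0592/1) log(0.00194/0.341) = −(0.0592/1)(-2.245) = +0.133 V.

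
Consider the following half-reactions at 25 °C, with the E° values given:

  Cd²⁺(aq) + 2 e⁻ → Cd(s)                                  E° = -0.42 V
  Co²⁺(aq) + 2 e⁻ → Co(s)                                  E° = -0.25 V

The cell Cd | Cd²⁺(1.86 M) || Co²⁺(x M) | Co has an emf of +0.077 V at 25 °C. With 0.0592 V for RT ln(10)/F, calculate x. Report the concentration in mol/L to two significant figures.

0.0013 M

Co²⁺/Co is the cathode, Cd²⁺/Cd the anode: E°cell = +0.17 V, n = 2.
Overall reaction: Co²⁺(aq) + Cd(s) → Co(s) + Cd²⁺(aq); Q = [Cd²⁺]^1/[Co²⁺]^1.
From E = E° − (0.0592/n) log Q: log Q = (E° − E)·n/0.0592 = (+0.17 − (+0.077))·2/0.0592 = 3.1419.
So 1·log[Co²⁺] = 1·log(1.86) − log Q = 0.2695 − (3.1419) = -2.8724; [Co²⁺] = 10^(-2.8724) ≈ 0.0013 M.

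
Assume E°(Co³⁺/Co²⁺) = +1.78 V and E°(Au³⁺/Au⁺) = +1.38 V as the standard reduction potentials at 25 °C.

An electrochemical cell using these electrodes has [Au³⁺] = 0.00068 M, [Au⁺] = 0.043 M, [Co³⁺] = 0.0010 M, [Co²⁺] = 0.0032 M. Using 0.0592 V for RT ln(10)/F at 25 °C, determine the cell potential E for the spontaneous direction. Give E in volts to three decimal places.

+0.423 V

Co³⁺/Co²⁺ is the cathode (higher E°), Au³⁺/Au⁺ the anode: E°cell = +1.78 − (+1.38) = +0.40 V, n = 2.
Overall: 2 Co³⁺(aq) + Au⁺(aq) → 2 Co²⁺(aq) + Au³⁺(aq)
Q = [Co²⁺]^2·[Au³⁺] / ([Co³⁺]^2·[Au⁺]); log Q = -0.791.
E = E° − (0.0592/n) log Q = +0.40 − (0.0592/2)(-0.791) = +0.423 V.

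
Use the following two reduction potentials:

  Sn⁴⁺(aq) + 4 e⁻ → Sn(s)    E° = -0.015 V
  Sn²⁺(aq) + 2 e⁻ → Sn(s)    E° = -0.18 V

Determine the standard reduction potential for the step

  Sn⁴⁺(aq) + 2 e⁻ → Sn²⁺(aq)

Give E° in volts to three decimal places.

Sequential free energies add, so n₃E°₃ = n₁E°₁ + n₂E°₂.
With n₃ = 4, and the known step contributing 2×(-0.18) V, the unknown satisfies 2·E° = 4×(-0.015) − 2×(-0.18) = +0.300.
E° = +0.300 / 2 = +0.150 V.

+0.150 V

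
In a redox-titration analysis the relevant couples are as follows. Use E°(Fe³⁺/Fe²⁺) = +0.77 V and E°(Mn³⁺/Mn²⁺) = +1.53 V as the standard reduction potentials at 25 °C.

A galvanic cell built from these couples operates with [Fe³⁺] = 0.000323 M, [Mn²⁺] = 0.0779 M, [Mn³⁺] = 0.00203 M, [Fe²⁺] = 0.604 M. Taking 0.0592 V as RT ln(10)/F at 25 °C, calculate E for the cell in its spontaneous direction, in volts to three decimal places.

+0.860 V

Mn³⁺/Mn²⁺ is the cathode (higher E°), Fe³⁺/Fe²⁺ the anode: E°cell = +1.53 − (+0.77) = +0.76 V, n = 1.
Overall: Mn³⁺(aq) + Fe²⁺(aq) → Mn²⁺(aq) + Fe³⁺(aq)
Q = [Mn²⁺]·[Fe³⁺] / ([Mn³⁺]·[Fe²⁺]); log Q = -1.688.
E = E° − (0.0592/n) log Q = +0.76 − (0.0592/1)(-1.688) = +0.860 V.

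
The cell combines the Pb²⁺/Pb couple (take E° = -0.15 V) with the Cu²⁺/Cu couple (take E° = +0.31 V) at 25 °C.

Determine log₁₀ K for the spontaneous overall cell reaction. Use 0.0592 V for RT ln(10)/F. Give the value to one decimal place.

15.5

Cathode: Cu²⁺/Cu; anode: Pb²⁺/Pb. E°cell = +0.46 V, n = 2.
log K = nE°cell / 0.0592 = (2)(+0.46) / 0.0592 = 15.5.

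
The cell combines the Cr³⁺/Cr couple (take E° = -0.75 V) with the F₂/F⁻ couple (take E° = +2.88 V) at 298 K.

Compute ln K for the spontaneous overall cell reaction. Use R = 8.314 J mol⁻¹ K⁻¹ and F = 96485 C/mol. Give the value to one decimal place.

848.2

Cathode: F₂/F⁻; anode: Cr³⁺/Cr. E°cell = (+2.88) − (-0.75) = +3.63 V, with n = 6.
ΔG° = −nFE° = −RT ln K, so ln K = nFE°/(RT) = (6)(96485)(+3.63) / ((8.314)(298)) = 848.187.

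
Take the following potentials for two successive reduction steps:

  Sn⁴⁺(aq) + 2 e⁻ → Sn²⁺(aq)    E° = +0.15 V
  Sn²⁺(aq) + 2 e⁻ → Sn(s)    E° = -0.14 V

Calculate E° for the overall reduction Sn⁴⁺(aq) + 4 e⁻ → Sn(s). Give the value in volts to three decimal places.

+0.005 V

Standard free energies of sequential steps add: ΔG°₃ = ΔG°₁ + ΔG°₂, so n₃E°₃ = n₁E°₁ + n₂E°₂.
E°₃ = (2×+0.15 + 2×-0.14) / 4 = (+0.020) / 4 = +0.005 V.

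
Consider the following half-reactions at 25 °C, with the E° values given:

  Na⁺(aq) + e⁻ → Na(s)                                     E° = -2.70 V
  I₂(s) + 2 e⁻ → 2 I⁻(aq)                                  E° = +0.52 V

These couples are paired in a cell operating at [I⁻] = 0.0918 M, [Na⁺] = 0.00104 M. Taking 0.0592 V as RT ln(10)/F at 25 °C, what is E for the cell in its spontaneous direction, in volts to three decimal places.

+3.458 V

I₂/I⁻ is the cathode (higher E°), Na⁺/Na the anode: E°cell = +0.52 − (-2.70) = +3.22 V, n = 2.
Overall: I₂(s) + 2 Na(s) → 2 I⁻(aq) + 2 Na⁺(aq)
Q = [I⁻]^2·[Na⁺]^2; log Q = -8.040.
E = E° − (0.0592/n) log Q = +3.22 − (0.0592/2)(-8.040) = +3.458 V.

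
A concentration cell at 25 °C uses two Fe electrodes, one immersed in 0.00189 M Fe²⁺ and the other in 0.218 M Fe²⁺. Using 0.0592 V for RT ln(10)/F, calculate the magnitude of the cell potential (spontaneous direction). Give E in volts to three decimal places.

For a concentration cell E°cell = 0. The 0.218 M side is the cathode (reduction is favoured where [Fe²⁺] is higher).
With n = 2, E = −(0.0592/2) log([Fe²⁺]ₐₙ/[Fe²⁺]꜀ₐₜ) = −(0.0592/2) log(0.00189/0.218) = −(0.0592/2)(-2.062) = +0.061 V.

+0.061 V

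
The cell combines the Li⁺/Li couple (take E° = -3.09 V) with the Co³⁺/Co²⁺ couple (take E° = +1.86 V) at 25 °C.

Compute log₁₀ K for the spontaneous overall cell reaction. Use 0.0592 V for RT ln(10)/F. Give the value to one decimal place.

Cathode: Co³⁺/Co²⁺; anode: Li⁺/Li. E°cell = +4.95 V, n = 1.
log K = nE°cell / 0.0592 = (1)(+4.95) / 0.0592 = 83.6.

83.6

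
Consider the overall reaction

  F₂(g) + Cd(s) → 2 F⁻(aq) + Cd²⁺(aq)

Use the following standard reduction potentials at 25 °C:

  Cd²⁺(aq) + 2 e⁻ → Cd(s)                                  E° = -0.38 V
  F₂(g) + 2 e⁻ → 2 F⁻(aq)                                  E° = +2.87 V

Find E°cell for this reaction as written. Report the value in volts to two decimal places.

The F₂/F⁻ couple has the higher reduction potential, so it is the cathode; Cd²⁺/Cd is oxidised at the anode.
E°cell = E°(cathode) − E°(anode) = (+2.87) − (-0.38) = +3.25 V.
Since E°cell > 0, the reaction is spontaneous under standard conditions.

+3.25 V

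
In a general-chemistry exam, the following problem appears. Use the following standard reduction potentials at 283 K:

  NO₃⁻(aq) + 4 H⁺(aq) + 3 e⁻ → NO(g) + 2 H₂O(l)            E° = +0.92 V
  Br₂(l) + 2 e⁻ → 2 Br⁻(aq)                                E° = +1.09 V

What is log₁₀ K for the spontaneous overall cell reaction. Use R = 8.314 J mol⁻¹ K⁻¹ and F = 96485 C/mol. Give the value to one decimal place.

Cathode: Br₂/Br⁻; anode: NO₃⁻/NO. E°cell = (+1.09) − (+0.92) = +0.17 V, with n = 6.
ΔG° = −nFE° = −RT ln K, so ln K = nFE°/(RT) = (6)(96485)(+0.17) / ((8.314)(283)) = 41.828.
log₁₀ K = 41.828 / ln 10 = 18.2.

18.2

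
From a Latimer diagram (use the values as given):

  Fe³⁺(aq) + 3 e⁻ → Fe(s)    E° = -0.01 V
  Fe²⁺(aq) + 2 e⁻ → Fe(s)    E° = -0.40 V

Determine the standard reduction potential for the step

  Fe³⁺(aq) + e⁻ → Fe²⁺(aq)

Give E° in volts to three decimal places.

Sequential free energies add, so n₃E°₃ = n₁E°₁ + n₂E°₂.
With n₃ = 3, and the known step contributing 2×(-0.40) V, the unknown satisfies 1·E° = 3×(-0.01) − 2×(-0.40) = +0.770.
E° = +0.770 / 1 = +0.770 V.

+0.770 V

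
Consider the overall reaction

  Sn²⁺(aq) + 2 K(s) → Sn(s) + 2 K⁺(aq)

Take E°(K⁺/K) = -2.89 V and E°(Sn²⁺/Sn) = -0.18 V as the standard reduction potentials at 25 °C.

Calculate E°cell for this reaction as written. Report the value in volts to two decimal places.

+2.71 V

The Sn²⁺/Sn couple has the higher reduction potential, so it is the cathode; K⁺/K is oxidised at the anode.
E°cell = E°(cathode) − E°(anode) = (-0.18) − (-2.89) = +2.71 V.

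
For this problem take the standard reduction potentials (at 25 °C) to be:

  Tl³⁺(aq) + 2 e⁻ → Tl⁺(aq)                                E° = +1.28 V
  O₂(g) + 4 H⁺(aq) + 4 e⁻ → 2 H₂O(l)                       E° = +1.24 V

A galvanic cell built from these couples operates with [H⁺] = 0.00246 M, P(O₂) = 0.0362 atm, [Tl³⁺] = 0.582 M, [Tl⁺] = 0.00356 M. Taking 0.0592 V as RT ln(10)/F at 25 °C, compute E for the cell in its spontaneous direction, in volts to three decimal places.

Tl³⁺/Tl⁺ is the cathode (higher E°), O₂/H₂O the anode: E°cell = +1.28 − (+1.24) = +0.04 V, n = 4.
Overall: 2 Tl³⁺(aq) + 2 H₂O(l) → 2 Tl⁺(aq) + O₂(g) + 4 H⁺(aq)
Q = [Tl⁺]^2·P(O₂)·[H⁺]^4 / ([Tl³⁺]^2); log Q = -16.304.
E = E° − (0.0592/n) log Q = +0.04 − (0.0592/4)(-16.304) = +0.281 V.

+0.281 V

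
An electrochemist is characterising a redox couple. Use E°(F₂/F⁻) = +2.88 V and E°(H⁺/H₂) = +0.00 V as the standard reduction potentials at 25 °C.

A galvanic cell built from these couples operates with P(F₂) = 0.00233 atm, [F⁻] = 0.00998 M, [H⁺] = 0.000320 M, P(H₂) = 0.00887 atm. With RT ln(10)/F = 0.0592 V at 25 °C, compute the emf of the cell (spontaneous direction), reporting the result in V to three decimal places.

+3.067 V

F₂/F⁻ is the cathode (higher E°), H⁺/H₂ the anode: E°cell = +2.88 − (+0.00) = +2.88 V, n = 2.
Overall: F₂(g) + H₂(g) → 2 F⁻(aq) + 2 H⁺(aq)
Q = [F⁻]^2·[H⁺]^2 / (P(F₂)·P(H₂)); log Q = -6.307.
E = E° − (0.0592/n) log Q = +2.88 − (0.0592/2)(-6.307) = +3.067 V.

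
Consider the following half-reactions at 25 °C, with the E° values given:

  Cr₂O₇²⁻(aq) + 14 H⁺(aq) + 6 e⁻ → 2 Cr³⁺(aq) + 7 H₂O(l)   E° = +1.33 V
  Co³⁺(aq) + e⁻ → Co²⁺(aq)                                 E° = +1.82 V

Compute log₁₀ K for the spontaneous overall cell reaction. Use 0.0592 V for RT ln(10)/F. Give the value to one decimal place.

49.7

Cathode: Co³⁺/Co²⁺; anode: Cr₂O₇²⁻/Cr³⁺. E°cell = +0.49 V, n = 6.
log K = nE°cell / 0.0592 = (6)(+0.49) / 0.0592 = 49.7.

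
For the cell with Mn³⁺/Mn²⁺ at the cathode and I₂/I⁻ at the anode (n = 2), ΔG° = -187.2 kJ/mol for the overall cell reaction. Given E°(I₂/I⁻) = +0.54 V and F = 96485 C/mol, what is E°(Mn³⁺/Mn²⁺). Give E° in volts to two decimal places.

+1.51 V

E°cell = −ΔG°/(nF) = −(-187.2×10³)/((2)(96485)) = +0.970 V.
Since Mn³⁺/Mn²⁺ is the cathode and I₂/I⁻ the anode, E°cell = E°(Mn³⁺/Mn²⁺) − E°(I₂/I⁻).
So E°(Mn³⁺/Mn²⁺) = E°cell + E°(I₂/I⁻) = +0.970 + (+0.54) = +1.51 V.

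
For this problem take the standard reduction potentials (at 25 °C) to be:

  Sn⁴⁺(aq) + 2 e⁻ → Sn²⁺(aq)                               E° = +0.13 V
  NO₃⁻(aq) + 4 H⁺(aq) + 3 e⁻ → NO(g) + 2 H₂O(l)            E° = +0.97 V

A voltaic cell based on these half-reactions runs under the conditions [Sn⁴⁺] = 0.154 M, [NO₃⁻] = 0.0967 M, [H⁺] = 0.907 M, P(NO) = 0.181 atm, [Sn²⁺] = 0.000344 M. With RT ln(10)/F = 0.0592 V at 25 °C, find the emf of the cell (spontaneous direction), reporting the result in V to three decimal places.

+0.753 V

NO₃⁻/NO is the cathode (higher E°), Sn⁴⁺/Sn²⁺ the anode: E°cell = +0.97 − (+0.13) = +0.84 V, n = 6.
Overall: 2 NO₃⁻(aq) + 8 H⁺(aq) + 3 Sn²⁺(aq) → 2 NO(g) + 4 H₂O(l) + 3 Sn⁴⁺(aq)
Q = P(NO)^2·[Sn⁴⁺]^3 / ([NO₃⁻]^2·[H⁺]^8·[Sn²⁺]^3); log Q = 8.837.
E = E° − (0.0592/n) log Q = +0.84 − (0.0592/6)(8.837) = +0.753 V.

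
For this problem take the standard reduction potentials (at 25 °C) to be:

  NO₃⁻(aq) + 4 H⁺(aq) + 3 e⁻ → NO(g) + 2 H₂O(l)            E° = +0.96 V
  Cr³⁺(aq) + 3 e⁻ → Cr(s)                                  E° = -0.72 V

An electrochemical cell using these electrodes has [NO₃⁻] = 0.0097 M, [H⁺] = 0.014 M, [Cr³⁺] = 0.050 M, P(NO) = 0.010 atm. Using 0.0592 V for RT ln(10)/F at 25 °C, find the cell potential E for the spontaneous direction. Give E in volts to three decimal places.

NO₃⁻/NO is the cathode (higher E°), Cr³⁺/Cr the anode: E°cell = +0.96 − (-0.72) = +1.68 V, n = 3.
Overall: NO₃⁻(aq) + 4 H⁺(aq) + Cr(s) → NO(g) + 2 H₂O(l) + Cr³⁺(aq)
Q = P(NO)·[Cr³⁺] / ([NO₃⁻]·[H⁺]^4); log Q = 6.128.
E = E° − (0.0592/n) log Q = +1.68 − (0.0592/3)(6.128) = +1.559 V.

+1.559 V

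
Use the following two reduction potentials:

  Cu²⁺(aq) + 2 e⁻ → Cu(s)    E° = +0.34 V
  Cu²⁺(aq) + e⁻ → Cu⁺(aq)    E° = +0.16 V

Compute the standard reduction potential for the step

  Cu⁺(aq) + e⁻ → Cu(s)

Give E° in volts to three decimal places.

Sequential free energies add, so n₃E°₃ = n₁E°₁ + n₂E°₂.
With n₃ = 2, and the known step contributing 1×(+0.16) V, the unknown satisfies 1·E° = 2×(+0.34) − 1×(+0.16) = +0.520.
E° = +0.520 / 1 = +0.520 V.

+0.520 V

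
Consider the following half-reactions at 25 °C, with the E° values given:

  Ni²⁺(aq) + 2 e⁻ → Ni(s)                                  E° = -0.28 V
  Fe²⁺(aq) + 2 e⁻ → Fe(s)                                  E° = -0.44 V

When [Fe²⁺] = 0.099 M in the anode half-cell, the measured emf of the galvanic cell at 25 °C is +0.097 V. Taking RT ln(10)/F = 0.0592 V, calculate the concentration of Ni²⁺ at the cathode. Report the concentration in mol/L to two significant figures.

Ni²⁺/Ni is the cathode, Fe²⁺/Fe the anode: E°cell = +0.16 V, n = 2.
Overall reaction: Ni²⁺(aq) + Fe(s) → Ni(s) + Fe²⁺(aq); Q = [Fe²⁺]^1/[Ni²⁺]^1.
From E = E° − (0.0592/n) log Q: log Q = (E° − E)·n/0.0592 = (+0.16 − (+0.097))·2/0.0592 = 2.1284.
So 1·log[Ni²⁺] = 1·log(0.099) − log Q = -1.0044 − (2.1284) = -3.1328; [Ni²⁺] = 10^(-3.1328) ≈ 0.00074 M.

0.00074 M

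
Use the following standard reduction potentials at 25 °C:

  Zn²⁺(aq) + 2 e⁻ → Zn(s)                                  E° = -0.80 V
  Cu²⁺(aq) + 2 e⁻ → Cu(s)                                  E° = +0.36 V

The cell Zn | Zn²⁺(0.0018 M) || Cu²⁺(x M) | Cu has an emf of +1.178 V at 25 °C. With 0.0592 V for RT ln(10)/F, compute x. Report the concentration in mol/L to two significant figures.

0.0073 M

Cu²⁺/Cu is the cathode, Zn²⁺/Zn the anode: E°cell = +1.16 V, n = 2.
Overall reaction: Cu²⁺(aq) + Zn(s) → Cu(s) + Zn²⁺(aq); Q = [Zn²⁺]^1/[Cu²⁺]^1.
From E = E° − (0.0592/n) log Q: log Q = (E° − E)·n/0.0592 = (+1.16 − (+1.178))·2/0.0592 = -0.6081.
So 1·log[Cu²⁺] = 1·log(0.0018) − log Q = -2.7447 − (-0.6081) = -2.1366; [Cu²⁺] = 10^(-2.1366) ≈ 0.0073 M.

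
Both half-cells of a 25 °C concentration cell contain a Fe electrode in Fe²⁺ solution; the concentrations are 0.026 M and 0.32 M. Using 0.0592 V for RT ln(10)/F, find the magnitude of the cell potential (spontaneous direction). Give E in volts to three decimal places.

+0.032 V

For a concentration cell E°cell = 0. The 0.32 M side is the cathode (reduction is favoured where [Fe²⁺] is higher).
With n = 2, E = −(0.0592/2) log([Fe²⁺]ₐₙ/[Fe²⁺]꜀ₐₜ) = −(0.0592/2) log(0.026/0.32) = −(0.0592/2)(-1.090) = +0.032 V.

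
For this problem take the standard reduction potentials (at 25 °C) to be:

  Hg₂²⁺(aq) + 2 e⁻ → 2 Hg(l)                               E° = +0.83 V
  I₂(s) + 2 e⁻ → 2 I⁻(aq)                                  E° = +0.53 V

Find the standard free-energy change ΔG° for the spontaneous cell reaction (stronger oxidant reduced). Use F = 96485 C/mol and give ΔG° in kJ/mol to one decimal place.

-57.9 kJ/mol

Hg₂²⁺/Hg (E° = +0.83 V) is the cathode; I₂/I⁻ (E° = +0.53 V) is the anode, so E°cell = +0.30 V.
Balancing electrons gives n = 2 (lcm of 2 and 2).
ΔG° = −nFE° = −(2)(96485)(+0.30) = -57,891 J = -57.9 kJ/mol.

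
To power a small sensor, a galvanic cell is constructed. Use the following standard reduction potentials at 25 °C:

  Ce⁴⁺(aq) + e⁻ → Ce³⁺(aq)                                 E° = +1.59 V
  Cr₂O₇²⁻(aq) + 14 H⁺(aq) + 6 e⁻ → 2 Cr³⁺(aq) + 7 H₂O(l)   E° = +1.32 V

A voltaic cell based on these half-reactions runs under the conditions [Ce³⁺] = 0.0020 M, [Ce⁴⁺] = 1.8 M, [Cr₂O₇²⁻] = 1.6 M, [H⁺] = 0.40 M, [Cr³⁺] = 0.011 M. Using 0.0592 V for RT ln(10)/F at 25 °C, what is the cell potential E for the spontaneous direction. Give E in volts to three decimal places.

+0.459 V

Ce⁴⁺/Ce³⁺ is the cathode (higher E°), Cr₂O₇²⁻/Cr³⁺ the anode: E°cell = +1.59 − (+1.32) = +0.27 V, n = 6.
Overall: 6 Ce⁴⁺(aq) + 2 Cr³⁺(aq) + 7 H₂O(l) → 6 Ce³⁺(aq) + Cr₂O₇²⁻(aq) + 14 H⁺(aq)
Q = [Ce³⁺]^6·[Cr₂O₇²⁻]·[H⁺]^14 / ([Ce⁴⁺]^6·[Cr³⁺]^2); log Q = -19.175.
E = E° − (0.0592/n) log Q = +0.27 − (0.0592/6)(-19.175) = +0.459 V.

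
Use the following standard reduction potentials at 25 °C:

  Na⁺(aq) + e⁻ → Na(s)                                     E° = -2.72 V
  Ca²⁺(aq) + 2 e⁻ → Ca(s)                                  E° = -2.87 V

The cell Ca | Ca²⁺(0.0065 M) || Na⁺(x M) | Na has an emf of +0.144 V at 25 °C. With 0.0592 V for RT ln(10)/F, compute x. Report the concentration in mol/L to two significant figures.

Na⁺/Na is the cathode, Ca²⁺/Ca the anode: E°cell = +0.15 V, n = 2.
Overall reaction: 2 Na⁺(aq) + Ca(s) → 2 Na(s) + Ca²⁺(aq); Q = [Ca²⁺]^1/[Na⁺]^2.
From E = E° − (0.0592/n) log Q: log Q = (E° − E)·n/0.0592 = (+0.15 − (+0.144))·2/0.0592 = 0.2027.
So 2·log[Na⁺] = 1·log(0.0065) − log Q = -2.1871 − (0.2027) = -2.3898; log[Na⁺] = -2.3898 / 2 = -1.1949; [Na⁺] = 10^(-1.1949) ≈ 0.064 M.

0.064 M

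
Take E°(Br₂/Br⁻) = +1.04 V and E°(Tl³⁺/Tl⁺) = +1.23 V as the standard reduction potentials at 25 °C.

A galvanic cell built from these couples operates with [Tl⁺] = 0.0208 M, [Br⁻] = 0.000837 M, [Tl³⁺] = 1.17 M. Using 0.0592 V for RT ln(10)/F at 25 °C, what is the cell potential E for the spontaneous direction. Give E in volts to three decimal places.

+0.060 V

Tl³⁺/Tl⁺ is the cathode (higher E°), Br₂/Br⁻ the anode: E°cell = +1.23 − (+1.04) = +0.19 V, n = 2.
Overall: Tl³⁺(aq) + 2 Br⁻(aq) → Tl⁺(aq) + Br₂(l)
Q = [Tl⁺] / ([Tl³⁺]·[Br⁻]^2); log Q = 4.404.
E = E° − (0.0592/n) log Q = +0.19 − (0.0592/2)(4.404) = +0.060 V.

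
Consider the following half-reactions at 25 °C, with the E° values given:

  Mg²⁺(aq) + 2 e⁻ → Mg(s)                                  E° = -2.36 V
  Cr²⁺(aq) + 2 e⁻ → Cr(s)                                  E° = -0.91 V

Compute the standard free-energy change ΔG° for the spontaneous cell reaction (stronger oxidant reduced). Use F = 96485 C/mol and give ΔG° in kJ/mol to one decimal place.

-279.8 kJ/mol

Cr²⁺/Cr (E° = -0.91 V) is the cathode; Mg²⁺/Mg (E° = -2.36 V) is the anode, so E°cell = +1.45 V.
Balancing electrons gives n = 2 (lcm of 2 and 2).
ΔG° = −nFE° = −(2)(96485)(+1.45) = -279,806 J = -279.8 kJ/mol.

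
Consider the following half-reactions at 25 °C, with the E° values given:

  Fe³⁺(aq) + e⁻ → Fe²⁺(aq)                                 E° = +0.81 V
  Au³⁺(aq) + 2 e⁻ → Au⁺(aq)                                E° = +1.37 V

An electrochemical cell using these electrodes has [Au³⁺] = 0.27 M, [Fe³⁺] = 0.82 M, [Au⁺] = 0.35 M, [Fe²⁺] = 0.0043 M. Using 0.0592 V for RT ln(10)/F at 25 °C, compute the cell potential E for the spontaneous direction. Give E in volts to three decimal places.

+0.422 V

Au³⁺/Au⁺ is the cathode (higher E°), Fe³⁺/Fe²⁺ the anode: E°cell = +1.37 − (+0.81) = +0.56 V, n = 2.
Overall: Au³⁺(aq) + 2 Fe²⁺(aq) → Au⁺(aq) + 2 Fe³⁺(aq)
Q = [Au⁺]·[Fe³⁺]^2 / ([Au³⁺]·[Fe²⁺]^2); log Q = 4.673.
E = E° − (0.0592/n) log Q = +0.56 − (0.0592/2)(4.673) = +0.422 V.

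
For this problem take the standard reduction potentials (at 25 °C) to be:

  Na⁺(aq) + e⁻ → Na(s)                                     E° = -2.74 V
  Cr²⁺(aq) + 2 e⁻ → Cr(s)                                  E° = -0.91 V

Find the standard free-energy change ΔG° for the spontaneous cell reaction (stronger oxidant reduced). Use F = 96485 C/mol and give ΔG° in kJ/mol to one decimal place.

-353.1 kJ/mol

Cr²⁺/Cr (E° = -0.91 V) is the cathode; Na⁺/Na (E° = -2.74 V) is the anode, so E°cell = +1.83 V.
Balancing electrons gives n = 2 (lcm of 2 and 1).
ΔG° = −nFE° = −(2)(96485)(+1.83) = -353,135 J = -353.1 kJ/mol.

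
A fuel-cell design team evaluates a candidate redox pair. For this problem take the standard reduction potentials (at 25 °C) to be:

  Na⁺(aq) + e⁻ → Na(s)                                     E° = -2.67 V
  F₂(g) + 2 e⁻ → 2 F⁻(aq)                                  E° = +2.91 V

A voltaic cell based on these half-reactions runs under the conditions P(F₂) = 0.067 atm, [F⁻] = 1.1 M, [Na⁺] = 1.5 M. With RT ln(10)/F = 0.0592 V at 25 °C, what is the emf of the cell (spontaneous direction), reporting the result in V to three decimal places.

+5.532 V

F₂/F⁻ is the cathode (higher E°), Na⁺/Na the anode: E°cell = +2.91 − (-2.67) = +5.58 V, n = 2.
Overall: F₂(g) + 2 Na(s) → 2 F⁻(aq) + 2 Na⁺(aq)
Q = [F⁻]^2·[Na⁺]^2 / (P(F₂)); log Q = 1.609.
E = E° − (0.0592/n) log Q = +5.58 − (0.0592/2)(1.609) = +5.532 V.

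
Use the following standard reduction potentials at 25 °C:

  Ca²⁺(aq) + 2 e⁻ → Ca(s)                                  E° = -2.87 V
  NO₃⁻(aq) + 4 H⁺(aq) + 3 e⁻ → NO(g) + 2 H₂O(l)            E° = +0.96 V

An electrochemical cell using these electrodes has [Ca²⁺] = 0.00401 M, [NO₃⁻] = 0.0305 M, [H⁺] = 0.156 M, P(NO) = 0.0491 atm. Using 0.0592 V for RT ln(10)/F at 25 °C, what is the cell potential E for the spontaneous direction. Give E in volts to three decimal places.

+3.833 V

NO₃⁻/NO is the cathode (higher E°), Ca²⁺/Ca the anode: E°cell = +0.96 − (-2.87) = +3.83 V, n = 6.
Overall: 2 NO₃⁻(aq) + 8 H⁺(aq) + 3 Ca(s) → 2 NO(g) + 4 H₂O(l) + 3 Ca²⁺(aq)
Q = P(NO)^2·[Ca²⁺]^3 / ([NO₃⁻]^2·[H⁺]^8); log Q = -0.322.
E = E° − (0.0592/n) log Q = +3.83 − (0.0592/6)(-0.322) = +3.833 V.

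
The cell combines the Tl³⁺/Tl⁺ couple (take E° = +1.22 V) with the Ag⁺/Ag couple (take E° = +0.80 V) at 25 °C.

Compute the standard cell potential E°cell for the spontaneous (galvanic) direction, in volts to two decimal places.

The Tl³⁺/Tl⁺ couple has the higher reduction potential, so it is the cathode; Ag⁺/Ag is oxidised at the anode.
E°cell = E°(cathode) − E°(anode) = (+1.22) − (+0.80) = +0.42 V.
Since E°cell > 0, the reaction is spontaneous under standard conditions.

+0.42 V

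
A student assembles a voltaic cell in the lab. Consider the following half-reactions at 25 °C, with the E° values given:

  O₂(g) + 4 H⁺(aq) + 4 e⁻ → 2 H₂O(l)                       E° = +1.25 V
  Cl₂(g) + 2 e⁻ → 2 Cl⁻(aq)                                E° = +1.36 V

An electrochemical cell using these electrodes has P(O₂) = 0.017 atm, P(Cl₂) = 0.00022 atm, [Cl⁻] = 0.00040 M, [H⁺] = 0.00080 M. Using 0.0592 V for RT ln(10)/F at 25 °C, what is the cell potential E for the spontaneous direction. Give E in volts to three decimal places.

Cl₂/Cl⁻ is the cathode (higher E°), O₂/H₂O the anode: E°cell = +1.36 − (+1.25) = +0.11 V, n = 4.
Overall: 2 Cl₂(g) + 2 H₂O(l) → 4 Cl⁻(aq) + O₂(g) + 4 H⁺(aq)
Q = [Cl⁻]^4·P(O₂)·[H⁺]^4 / (P(Cl₂)^2); log Q = -20.434.
E = E° − (0.0592/n) log Q = +0.11 − (0.0592/4)(-20.434) = +0.412 V.

+0.412 V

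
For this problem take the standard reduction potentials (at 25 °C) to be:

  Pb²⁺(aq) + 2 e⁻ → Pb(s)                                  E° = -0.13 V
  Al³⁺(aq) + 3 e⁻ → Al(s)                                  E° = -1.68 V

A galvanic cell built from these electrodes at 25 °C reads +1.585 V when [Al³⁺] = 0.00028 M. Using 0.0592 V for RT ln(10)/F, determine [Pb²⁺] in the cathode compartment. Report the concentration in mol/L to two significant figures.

Pb²⁺/Pb is the cathode, Al³⁺/Al the anode: E°cell = +1.55 V, n = 6.
Overall reaction: 3 Pb²⁺(aq) + 2 Al(s) → 3 Pb(s) + 2 Al³⁺(aq); Q = [Al³⁺]^2/[Pb²⁺]^3.
From E = E° − (0.0592/n) log Q: log Q = (E° − E)·n/0.0592 = (+1.55 − (+1.585))·6/0.0592 = -3.5473.
So 3·log[Pb²⁺] = 2·log(0.00028) − log Q = -7.1057 − (-3.5473) = -3.5584; log[Pb²⁺] = -3.5584 / 3 = -1.1861; [Pb²⁺] = 10^(-1.1861) ≈ 0.065 M.

0.065 M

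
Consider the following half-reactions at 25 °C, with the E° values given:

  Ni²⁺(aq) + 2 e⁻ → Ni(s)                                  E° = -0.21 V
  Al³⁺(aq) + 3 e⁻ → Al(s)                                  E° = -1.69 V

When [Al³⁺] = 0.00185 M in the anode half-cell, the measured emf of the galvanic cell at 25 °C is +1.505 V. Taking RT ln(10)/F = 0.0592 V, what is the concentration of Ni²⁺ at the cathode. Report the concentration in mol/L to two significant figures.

0.11 M

Ni²⁺/Ni is the cathode, Al³⁺/Al the anode: E°cell = +1.48 V, n = 6.
Overall reaction: 3 Ni²⁺(aq) + 2 Al(s) → 3 Ni(s) + 2 Al³⁺(aq); Q = [Al³⁺]^2/[Ni²⁺]^3.
From E = E° − (0.0592/n) log Q: log Q = (E° − E)·n/0.0592 = (+1.48 − (+1.505))·6/0.0592 = -2.5338.
So 3·log[Ni²⁺] = 2·log(0.00185) − log Q = -5.4657 − (-2.5338) = -2.9319; log[Ni²⁺] = -2.9319 / 3 = -0.9773; [Ni²⁺] = 10^(-0.9773) ≈ 0.11 M.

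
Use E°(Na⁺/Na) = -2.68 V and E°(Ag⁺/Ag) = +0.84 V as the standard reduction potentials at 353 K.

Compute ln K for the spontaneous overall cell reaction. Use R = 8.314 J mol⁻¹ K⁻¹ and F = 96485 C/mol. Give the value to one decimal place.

115.7

Cathode: Ag⁺/Ag; anode: Na⁺/Na. E°cell = (+0.84) − (-2.68) = +3.52 V, with n = 1.
ΔG° = −nFE° = −RT ln K, so ln K = nFE°/(RT) = (1)(96485)(+3.52) / ((8.314)(353)) = 115.722.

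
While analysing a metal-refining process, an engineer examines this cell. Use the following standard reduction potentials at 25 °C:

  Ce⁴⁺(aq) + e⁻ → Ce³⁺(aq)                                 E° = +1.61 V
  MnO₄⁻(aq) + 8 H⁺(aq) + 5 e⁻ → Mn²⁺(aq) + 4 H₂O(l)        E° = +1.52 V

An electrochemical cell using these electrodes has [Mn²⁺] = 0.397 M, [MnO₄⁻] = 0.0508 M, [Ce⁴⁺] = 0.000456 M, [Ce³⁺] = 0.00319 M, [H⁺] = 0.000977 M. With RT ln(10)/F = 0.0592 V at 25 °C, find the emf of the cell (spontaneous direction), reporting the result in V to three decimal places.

+0.336 V

Ce⁴⁺/Ce³⁺ is the cathode (higher E°), MnO₄⁻/Mn²⁺ the anode: E°cell = +1.61 − (+1.52) = +0.09 V, n = 5.
Overall: 5 Ce⁴⁺(aq) + Mn²⁺(aq) + 4 H₂O(l) → 5 Ce³⁺(aq) + MnO₄⁻(aq) + 8 H⁺(aq)
Q = [Ce³⁺]^5·[MnO₄⁻]·[H⁺]^8 / ([Ce⁴⁺]^5·[Mn²⁺]); log Q = -20.750.
E = E° − (0.0592/n) log Q = +0.09 − (0.0592/5)(-20.750) = +0.336 V.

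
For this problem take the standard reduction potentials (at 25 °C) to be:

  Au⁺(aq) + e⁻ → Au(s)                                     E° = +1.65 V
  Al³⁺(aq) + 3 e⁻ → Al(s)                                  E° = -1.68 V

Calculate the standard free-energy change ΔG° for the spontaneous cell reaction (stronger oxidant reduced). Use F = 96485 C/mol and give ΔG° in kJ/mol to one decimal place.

-963.9 kJ/mol

Au⁺/Au (E° = +1.65 V) is the cathode; Al³⁺/Al (E° = -1.68 V) is the anode, so E°cell = +3.33 V.
Balancing electrons gives n = 3 (lcm of 1 and 3).
ΔG° = −nFE° = −(3)(96485)(+3.33) = -963,885 J = -963.9 kJ/mol.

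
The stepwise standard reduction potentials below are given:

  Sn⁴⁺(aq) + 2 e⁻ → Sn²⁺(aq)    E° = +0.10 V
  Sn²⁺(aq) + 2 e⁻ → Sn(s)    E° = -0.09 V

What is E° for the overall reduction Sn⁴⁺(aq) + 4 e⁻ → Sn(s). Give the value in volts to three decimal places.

+0.005 V

Since ΔG° = −nFE° is additive over sequential reductions, n₃E°₃ = n₁E°₁ + n₂E°₂.
E°₃ = (2×+0.10 + 2×-0.09) / 4 = (+0.020) / 4 = +0.005 V.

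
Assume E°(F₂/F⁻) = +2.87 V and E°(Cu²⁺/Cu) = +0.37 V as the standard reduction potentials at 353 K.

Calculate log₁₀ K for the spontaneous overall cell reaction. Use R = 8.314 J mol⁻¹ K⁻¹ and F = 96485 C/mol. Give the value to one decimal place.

Cathode: F₂/F⁻; anode: Cu²⁺/Cu. E°cell = (+2.87) − (+0.37) = +2.50 V, with n = 2.
ΔG° = −nFE° = −RT ln K, so ln K = nFE°/(RT) = (2)(96485)(+2.50) / ((8.314)(353)) = 164.379.
log₁₀ K = 164.379 / ln 10 = 71.4.

71.4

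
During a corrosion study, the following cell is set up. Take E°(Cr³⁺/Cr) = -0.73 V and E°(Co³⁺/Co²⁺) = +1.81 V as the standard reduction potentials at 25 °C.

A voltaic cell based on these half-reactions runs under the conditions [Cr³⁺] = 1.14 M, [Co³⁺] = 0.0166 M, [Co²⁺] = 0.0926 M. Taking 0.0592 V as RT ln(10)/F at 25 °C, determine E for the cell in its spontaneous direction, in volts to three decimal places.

Co³⁺/Co²⁺ is the cathode (higher E°), Cr³⁺/Cr the anode: E°cell = +1.81 − (-0.73) = +2.54 V, n = 3.
Overall: 3 Co³⁺(aq) + Cr(s) → 3 Co²⁺(aq) + Cr³⁺(aq)
Q = [Co²⁺]^3·[Cr³⁺] / ([Co³⁺]^3); log Q = 2.296.
E = E° − (0.0592/n) log Q = +2.54 − (0.0592/3)(2.296) = +2.495 V.

+2.495 V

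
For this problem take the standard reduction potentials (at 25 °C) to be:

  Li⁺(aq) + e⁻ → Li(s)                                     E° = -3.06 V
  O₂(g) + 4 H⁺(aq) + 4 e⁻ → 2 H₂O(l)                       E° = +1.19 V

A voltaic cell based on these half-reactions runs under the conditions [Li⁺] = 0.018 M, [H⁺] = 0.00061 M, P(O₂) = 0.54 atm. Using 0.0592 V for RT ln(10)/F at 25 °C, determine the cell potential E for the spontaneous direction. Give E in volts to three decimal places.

+4.159 V

O₂/H₂O is the cathode (higher E°), Li⁺/Li the anode: E°cell = +1.19 − (-3.06) = +4.25 V, n = 4.
Overall: O₂(g) + 4 H⁺(aq) + 4 Li(s) → 2 H₂O(l) + 4 Li⁺(aq)
Q = [Li⁺]^4 / (P(O₂)·[H⁺]^4); log Q = 6.147.
E = E° − (0.0592/n) log Q = +4.25 − (0.0592/4)(6.147) = +4.159 V.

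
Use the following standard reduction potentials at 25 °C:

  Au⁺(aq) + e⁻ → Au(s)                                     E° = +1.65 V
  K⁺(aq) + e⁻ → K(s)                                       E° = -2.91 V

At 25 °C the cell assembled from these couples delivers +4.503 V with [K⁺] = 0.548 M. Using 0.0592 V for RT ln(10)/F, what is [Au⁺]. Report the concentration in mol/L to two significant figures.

0.060 M

Au⁺/Au is the cathode, K⁺/K the anode: E°cell = +4.56 V, n = 1.
Overall reaction: Au⁺(aq) + K(s) → Au(s) + K⁺(aq); Q = [K⁺]^1/[Au⁺]^1.
From E = E° − (0.0592/n) log Q: log Q = (E° − E)·n/0.0592 = (+4.56 − (+4.503))·1/0.0592 = 0.9628.
So 1·log[Au⁺] = 1·log(0.548) − log Q = -0.2612 − (0.9628) = -1.2240; [Au⁺] = 10^(-1.2240) ≈ 0.060 M.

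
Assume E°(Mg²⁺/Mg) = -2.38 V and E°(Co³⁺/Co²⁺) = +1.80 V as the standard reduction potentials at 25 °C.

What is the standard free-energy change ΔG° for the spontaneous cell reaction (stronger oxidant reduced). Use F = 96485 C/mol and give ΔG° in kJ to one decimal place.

Co³⁺/Co²⁺ (E° = +1.80 V) is the cathode; Mg²⁺/Mg (E° = -2.38 V) is the anode, so E°cell = +4.18 V.
Balancing electrons gives n = 2 (lcm of 1 and 2).
ΔG° = −nFE° = −(2)(96485)(+4.18) = -806,615 J = -806.6 kJ.

-806.6 kJ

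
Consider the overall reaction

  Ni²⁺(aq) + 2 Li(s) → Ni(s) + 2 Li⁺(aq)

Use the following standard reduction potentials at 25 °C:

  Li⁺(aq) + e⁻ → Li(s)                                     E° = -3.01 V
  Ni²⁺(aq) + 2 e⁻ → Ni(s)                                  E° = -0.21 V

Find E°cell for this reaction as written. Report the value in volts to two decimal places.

+2.80 V

The Ni²⁺/Ni couple has the higher reduction potential, so it is the cathode; Li⁺/Li is oxidised at the anode.
E°cell = E°(cathode) − E°(anode) = (-0.21) − (-3.01) = +2.80 V.
Since E°cell > 0, the reaction is spontaneous under standard conditions.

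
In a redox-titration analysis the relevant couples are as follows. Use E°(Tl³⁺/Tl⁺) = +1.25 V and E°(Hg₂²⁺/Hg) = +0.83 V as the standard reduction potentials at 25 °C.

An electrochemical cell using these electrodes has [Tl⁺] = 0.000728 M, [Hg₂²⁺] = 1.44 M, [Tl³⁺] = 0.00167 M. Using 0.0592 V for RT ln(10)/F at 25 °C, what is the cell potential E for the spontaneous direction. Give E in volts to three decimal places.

Tl³⁺/Tl⁺ is the cathode (higher E°), Hg₂²⁺/Hg the anode: E°cell = +1.25 − (+0.83) = +0.42 V, n = 2.
Overall: Tl³⁺(aq) + 2 Hg(l) → Tl⁺(aq) + Hg₂²⁺(aq)
Q = [Tl⁺]·[Hg₂²⁺] / ([Tl³⁺]); log Q = -0.202.
E = E° − (0.0592/n) log Q = +0.42 − (0.0592/2)(-0.202) = +0.426 V.

+0.426 V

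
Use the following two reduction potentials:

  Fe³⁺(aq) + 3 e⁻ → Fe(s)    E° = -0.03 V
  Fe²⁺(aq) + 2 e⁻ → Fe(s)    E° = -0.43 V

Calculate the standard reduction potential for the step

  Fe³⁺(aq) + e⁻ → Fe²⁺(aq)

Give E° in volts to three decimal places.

+0.770 V

Sequential free energies add, so n₃E°₃ = n₁E°₁ + n₂E°₂.
With n₃ = 3, and the known step contributing 2×(-0.43) V, the unknown satisfies 1·E° = 3×(-0.03) − 2×(-0.43) = +0.770.
E° = +0.770 / 1 = +0.770 V.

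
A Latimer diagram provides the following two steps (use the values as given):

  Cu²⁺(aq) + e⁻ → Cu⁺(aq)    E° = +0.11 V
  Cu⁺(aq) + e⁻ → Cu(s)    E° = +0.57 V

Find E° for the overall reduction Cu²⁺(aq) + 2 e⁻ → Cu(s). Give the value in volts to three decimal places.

+0.340 V

Since ΔG° = −nFE° is additive over sequential reductions, n₃E°₃ = n₁E°₁ + n₂E°₂.
E°₃ = (1×+0.11 + 1×+0.57) / 2 = (+0.680) / 2 = +0.340 V.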